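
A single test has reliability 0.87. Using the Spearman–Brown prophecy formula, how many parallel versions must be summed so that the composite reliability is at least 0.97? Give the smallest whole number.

5

k ≥ ρ*(1−ρ₁)/(ρ₁(1−ρ*)) = 0.97·0.13 / (0.87·0.03) = 4.831.
Smallest integer k = 5.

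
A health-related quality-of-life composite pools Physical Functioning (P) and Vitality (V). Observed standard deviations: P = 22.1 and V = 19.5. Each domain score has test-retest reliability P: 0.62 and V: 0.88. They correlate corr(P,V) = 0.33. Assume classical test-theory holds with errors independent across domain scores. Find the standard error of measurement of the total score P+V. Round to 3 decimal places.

15.206

Var(total) = 868.66 + 284.427 = 1153.09.
True-score variance = 637.434 + 284.427 = 921.861, so reliability = 0.7995.
Error variance = 1153.09 − 921.861 = 231.226; SEM = √231.226 = 15.206.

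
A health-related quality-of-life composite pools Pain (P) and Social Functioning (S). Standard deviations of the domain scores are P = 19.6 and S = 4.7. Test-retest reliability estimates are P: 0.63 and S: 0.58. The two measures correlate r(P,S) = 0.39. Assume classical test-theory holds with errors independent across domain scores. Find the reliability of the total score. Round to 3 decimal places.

0.683

Var(P+S) = 19.6² + 4.7² + 2·[19.6·4.7·0.39] = 406.25 + 71.8536 = 478.104.
Under uncorrelated errors the observed covariances equal the true-score covariances, so only the own-variance terms attenuate.
True-score variance = [19.6²·0.63 + 4.7²·0.58] + 71.8536 = 254.833 + 71.8536 = 326.687.
Reliability = 326.687 / 478.104 = 0.683.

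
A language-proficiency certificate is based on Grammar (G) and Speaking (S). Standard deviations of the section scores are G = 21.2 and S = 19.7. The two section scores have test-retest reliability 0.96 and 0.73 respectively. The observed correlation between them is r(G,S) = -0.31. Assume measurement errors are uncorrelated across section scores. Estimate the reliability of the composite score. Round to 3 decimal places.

0.788

Var(G+S) = 21.2² + 19.7² + 2·[21.2·19.7·(-0.31)] = 837.53 − 258.937 = 578.593.
Under uncorrelated errors the observed covariances equal the true-score covariances, so only the own-variance terms attenuate.
True-score variance = [21.2²·0.96 + 19.7²·0.73] − 258.937 = 714.768 − 258.937 = 455.831.
Reliability = 455.831 / 578.593 = 0.788.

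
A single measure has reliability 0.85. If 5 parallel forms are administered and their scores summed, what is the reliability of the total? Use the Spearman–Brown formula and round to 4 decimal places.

0.9659

ρ_k = kρ / (1 + (k−1)ρ) = 5·0.85 / (1 + 4·0.85) = 4.250 / 4.400 = 0.9659.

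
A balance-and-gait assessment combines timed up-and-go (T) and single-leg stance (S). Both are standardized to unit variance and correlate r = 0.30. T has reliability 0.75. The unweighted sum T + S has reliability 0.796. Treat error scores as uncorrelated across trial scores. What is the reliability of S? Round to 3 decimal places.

Var(T+S) = 2 + 2·0.30 = 2.600.
True-score variance = ρ_T + ρ_S + 2·0.30, so 0.796 = (0.75 + ρ_S + 0.60) / 2.600.
ρ_S = 0.796·2.600 − 0.75 − 0.60 = 0.720.

0.720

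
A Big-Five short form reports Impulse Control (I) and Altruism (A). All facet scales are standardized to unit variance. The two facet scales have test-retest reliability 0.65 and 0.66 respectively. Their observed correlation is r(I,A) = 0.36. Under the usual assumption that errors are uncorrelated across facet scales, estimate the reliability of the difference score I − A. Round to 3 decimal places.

0.461

Var(I−A) = 1 + 1 − 2·0.36 = 2 − 0.72 = 1.28.
With uncorrelated errors the cross-covariances are all true-score covariance, so they carry over unchanged; only the diagonal terms shrink to ρᵢσᵢ².
True-score variance = [0.65 + 0.66] − 0.72 = 1.31 − 0.72 = 0.59.
Reliability = 0.59 / 1.28 = 0.461.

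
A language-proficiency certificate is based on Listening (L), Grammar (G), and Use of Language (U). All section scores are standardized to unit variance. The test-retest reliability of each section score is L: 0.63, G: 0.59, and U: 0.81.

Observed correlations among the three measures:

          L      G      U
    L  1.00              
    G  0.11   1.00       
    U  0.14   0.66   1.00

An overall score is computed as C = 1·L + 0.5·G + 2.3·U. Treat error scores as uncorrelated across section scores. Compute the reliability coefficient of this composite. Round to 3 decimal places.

Var(C) = 1 + 0.5² + 2.3² + 2·[0.5·0.11 + 2.3·0.14 + 1.15·0.66] = 6.54 + 2.272 = 8.812.
With uncorrelated errors the cross-covariances are all true-score covariance, so they carry over unchanged; only the diagonal terms shrink to ρᵢσᵢ².
True-score variance = [0.63 + 0.5²·0.59 + 2.3²·0.81] + 2.272 = 5.0624 + 2.272 = 7.3344.
Reliability = 7.3344 / 8.812 = 0.832.

0.832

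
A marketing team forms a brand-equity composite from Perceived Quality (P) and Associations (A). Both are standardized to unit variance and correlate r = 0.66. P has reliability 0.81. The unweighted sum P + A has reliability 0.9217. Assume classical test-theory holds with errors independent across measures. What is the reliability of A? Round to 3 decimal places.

0.930

Var(P+A) = 2 + 2·0.66 = 3.320.
True-score variance = ρ_P + ρ_A + 2·0.66, so 0.9217 = (0.81 + ρ_A + 1.32) / 3.320.
ρ_A = 0.9217·3.320 − 0.81 − 1.32 = 0.930.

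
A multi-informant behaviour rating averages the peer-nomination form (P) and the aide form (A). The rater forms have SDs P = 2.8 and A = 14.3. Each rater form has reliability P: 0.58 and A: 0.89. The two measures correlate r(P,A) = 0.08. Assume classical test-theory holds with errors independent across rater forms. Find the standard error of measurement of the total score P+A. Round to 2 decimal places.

Var(total) = 212.33 + 6.4064 = 218.736.
True-score variance = 186.543 + 6.4064 = 192.95, so reliability = 0.8821.
Error variance = 218.736 − 192.95 = 25.7867; SEM = √25.7867 = 5.08.

5.08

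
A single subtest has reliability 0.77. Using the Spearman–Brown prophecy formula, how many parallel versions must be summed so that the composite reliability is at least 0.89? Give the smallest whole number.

k ≥ ρ*(1−ρ₁)/(ρ₁(1−ρ*)) = 0.89·0.23 / (0.77·0.11) = 2.417.
Smallest integer k = 3.

3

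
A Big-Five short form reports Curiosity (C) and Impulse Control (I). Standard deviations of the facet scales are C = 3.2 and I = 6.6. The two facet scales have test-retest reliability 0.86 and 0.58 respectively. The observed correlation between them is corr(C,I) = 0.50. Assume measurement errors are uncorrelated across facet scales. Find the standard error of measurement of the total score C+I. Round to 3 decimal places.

4.442

Var(total) = 53.8 + 21.12 = 74.92.
True-score variance = 34.0712 + 21.12 = 55.1912, so reliability = 0.7367.
Error variance = 74.92 − 55.1912 = 19.7288; SEM = √19.7288 = 4.442.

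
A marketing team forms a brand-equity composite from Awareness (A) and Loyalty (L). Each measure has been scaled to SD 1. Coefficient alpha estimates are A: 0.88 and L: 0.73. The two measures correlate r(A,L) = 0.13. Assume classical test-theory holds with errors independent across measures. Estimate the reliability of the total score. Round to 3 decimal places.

Var(A+L) = 2 + 2·[0.13] = 2 + 0.26 = 2.26.
Under uncorrelated errors the observed covariances equal the true-score covariances, so only the own-variance terms attenuate.
True-score variance = [0.88 + 0.73] + 0.26 = 1.61 + 0.26 = 1.87.
Reliability = 1.87 / 2.26 = 0.827.

0.827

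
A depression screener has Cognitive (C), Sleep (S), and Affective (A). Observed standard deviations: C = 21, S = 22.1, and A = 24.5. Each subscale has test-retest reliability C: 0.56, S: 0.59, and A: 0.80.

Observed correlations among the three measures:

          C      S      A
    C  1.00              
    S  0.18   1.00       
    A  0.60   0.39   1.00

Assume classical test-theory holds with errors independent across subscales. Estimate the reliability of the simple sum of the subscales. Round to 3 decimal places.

Var(C+S+A) = 21² + 22.1² + 24.5² + 2·[21·22.1·0.18 + 21·24.5·0.60 + 22.1·24.5·0.39] = 1529.66 + 1206.81 = 2736.47.
Because errors are independent across components, Cov(Tᵢ,Tⱼ) = Cov(Xᵢ,Xⱼ); the off-diagonal part of the true-score variance is the same as above.
True-score variance = [21²·0.56 + 22.1²·0.59 + 24.5²·0.80] + 1206.81 = 1015.32 + 1206.81 = 2222.13.
Reliability = 2222.13 / 2736.47 = 0.812.

0.812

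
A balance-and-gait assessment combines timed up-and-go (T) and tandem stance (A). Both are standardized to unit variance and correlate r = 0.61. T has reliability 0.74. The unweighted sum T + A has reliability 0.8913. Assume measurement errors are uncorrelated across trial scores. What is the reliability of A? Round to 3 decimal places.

Var(T+A) = 2 + 2·0.61 = 3.220.
True-score variance = ρ_T + ρ_A + 2·0.61, so 0.8913 = (0.74 + ρ_A + 1.22) / 3.220.
ρ_A = 0.8913·3.220 − 0.74 − 1.22 = 0.910.

0.910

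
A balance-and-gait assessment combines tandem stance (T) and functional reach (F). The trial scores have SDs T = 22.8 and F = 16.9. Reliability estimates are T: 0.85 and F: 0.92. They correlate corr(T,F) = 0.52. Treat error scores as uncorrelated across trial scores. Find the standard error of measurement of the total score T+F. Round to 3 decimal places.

Var(total) = 805.45 + 400.733 = 1206.18.
True-score variance = 704.625 + 400.733 = 1105.36, so reliability = 0.9164.
Error variance = 1206.18 − 1105.36 = 100.825; SEM = √100.825 = 10.041.

10.041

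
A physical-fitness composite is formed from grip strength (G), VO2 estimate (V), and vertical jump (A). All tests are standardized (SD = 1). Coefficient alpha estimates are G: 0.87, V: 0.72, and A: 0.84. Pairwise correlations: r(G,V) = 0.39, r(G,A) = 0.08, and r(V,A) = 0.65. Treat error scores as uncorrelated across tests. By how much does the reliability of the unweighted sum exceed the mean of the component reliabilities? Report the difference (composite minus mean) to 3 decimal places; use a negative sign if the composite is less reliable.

Var(sum) = 3 + 2.24 = 5.24; true-score variance = 2.43 + 2.24 = 4.67; composite reliability = 0.8912.
Mean component reliability = 0.8100.
Difference = 0.8912 − 0.8100 = 0.081.

0.081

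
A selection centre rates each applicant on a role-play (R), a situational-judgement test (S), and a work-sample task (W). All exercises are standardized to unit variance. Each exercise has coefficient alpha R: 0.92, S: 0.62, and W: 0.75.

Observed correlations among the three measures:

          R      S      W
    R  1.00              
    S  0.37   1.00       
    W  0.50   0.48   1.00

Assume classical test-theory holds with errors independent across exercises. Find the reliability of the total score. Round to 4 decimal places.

Var(R+S+W) = 3 + 2·[0.37 + 0.50 + 0.48] = 3 + 2.7 = 5.7.
Because errors are independent across components, Cov(Tᵢ,Tⱼ) = Cov(Xᵢ,Xⱼ); the off-diagonal part of the true-score variance is the same as above.
True-score variance = [0.92 + 0.62 + 0.75] + 2.7 = 2.29 + 2.7 = 4.99.
Reliability = 4.99 / 5.7 = 0.8754.

0.8754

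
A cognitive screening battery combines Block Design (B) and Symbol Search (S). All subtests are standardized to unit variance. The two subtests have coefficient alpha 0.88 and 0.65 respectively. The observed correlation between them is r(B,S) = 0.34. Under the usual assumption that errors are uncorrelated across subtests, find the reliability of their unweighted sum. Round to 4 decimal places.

Var(B+S) = 2 + 2·[0.34] = 2 + 0.68 = 2.68.
Because errors are independent across components, Cov(Tᵢ,Tⱼ) = Cov(Xᵢ,Xⱼ); the off-diagonal part of the true-score variance is the same as above.
True-score variance = [0.88 + 0.65] + 0.68 = 1.53 + 0.68 = 2.21.
Reliability = 2.21 / 2.68 = 0.8246.

0.8246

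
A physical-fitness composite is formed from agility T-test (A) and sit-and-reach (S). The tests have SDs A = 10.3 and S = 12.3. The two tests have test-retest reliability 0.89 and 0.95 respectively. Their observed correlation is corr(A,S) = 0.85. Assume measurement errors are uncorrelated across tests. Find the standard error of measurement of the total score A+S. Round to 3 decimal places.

Var(total) = 257.38 + 215.373 = 472.753.
True-score variance = 238.146 + 215.373 = 453.519, so reliability = 0.9593.
Error variance = 472.753 − 453.519 = 19.2344; SEM = √19.2344 = 4.386.

4.386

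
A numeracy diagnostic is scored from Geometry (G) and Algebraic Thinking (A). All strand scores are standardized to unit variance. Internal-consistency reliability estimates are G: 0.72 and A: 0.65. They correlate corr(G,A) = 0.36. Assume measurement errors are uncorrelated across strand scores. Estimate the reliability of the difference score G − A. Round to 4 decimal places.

0.5078

Var(G−A) = 1 + 1 − 2·0.36 = 2 − 0.72 = 1.28.
With uncorrelated errors the cross-covariances are all true-score covariance, so they carry over unchanged; only the diagonal terms shrink to ρᵢσᵢ².
True-score variance = [0.72 + 0.65] − 0.72 = 1.37 − 0.72 = 0.65.
Reliability = 0.65 / 1.28 = 0.5078.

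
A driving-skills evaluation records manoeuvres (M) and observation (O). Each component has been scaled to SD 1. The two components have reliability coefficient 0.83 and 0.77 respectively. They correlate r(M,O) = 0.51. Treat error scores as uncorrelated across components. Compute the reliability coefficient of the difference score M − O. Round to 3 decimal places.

Var(M−O) = 1 + 1 − 2·0.51 = 2 − 1.02 = 0.98.
Under uncorrelated errors the observed covariances equal the true-score covariances, so only the own-variance terms attenuate.
True-score variance = [0.83 + 0.77] − 1.02 = 1.6 − 1.02 = 0.58.
Reliability = 0.58 / 0.98 = 0.592.

0.592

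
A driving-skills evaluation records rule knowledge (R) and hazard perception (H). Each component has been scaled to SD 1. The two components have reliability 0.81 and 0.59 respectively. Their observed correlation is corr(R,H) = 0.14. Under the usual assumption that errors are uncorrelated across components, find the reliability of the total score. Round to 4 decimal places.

0.7368

Var(R+H) = 2 + 2·[0.14] = 2 + 0.28 = 2.28.
With uncorrelated errors the cross-covariances are all true-score covariance, so they carry over unchanged; only the diagonal terms shrink to ρᵢσᵢ².
True-score variance = [0.81 + 0.59] + 0.28 = 1.4 + 0.28 = 1.68.
Reliability = 1.68 / 2.28 = 0.7368.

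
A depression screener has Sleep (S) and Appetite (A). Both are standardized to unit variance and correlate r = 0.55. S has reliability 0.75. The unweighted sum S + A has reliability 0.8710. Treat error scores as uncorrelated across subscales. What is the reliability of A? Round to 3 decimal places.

Var(S+A) = 2 + 2·0.55 = 3.100.
True-score variance = ρ_S + ρ_A + 2·0.55, so 0.8710 = (0.75 + ρ_A + 1.10) / 3.100.
ρ_A = 0.8710·3.100 − 0.75 − 1.10 = 0.850.

0.850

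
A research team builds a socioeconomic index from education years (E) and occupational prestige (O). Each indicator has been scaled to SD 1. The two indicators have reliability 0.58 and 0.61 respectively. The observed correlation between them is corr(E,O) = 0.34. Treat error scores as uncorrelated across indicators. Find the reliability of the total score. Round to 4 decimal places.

Var(E+O) = 2 + 2·[0.34] = 2 + 0.68 = 2.68.
Because errors are independent across components, Cov(Tᵢ,Tⱼ) = Cov(Xᵢ,Xⱼ); the off-diagonal part of the true-score variance is the same as above.
True-score variance = [0.58 + 0.61] + 0.68 = 1.19 + 0.68 = 1.87.
Reliability = 1.87 / 2.68 = 0.6978.

0.6978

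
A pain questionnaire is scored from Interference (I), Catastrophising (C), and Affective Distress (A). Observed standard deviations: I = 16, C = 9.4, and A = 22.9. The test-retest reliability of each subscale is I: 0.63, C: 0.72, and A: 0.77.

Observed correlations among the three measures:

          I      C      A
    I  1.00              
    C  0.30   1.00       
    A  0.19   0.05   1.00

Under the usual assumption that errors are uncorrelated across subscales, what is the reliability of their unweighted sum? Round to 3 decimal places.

Var(I+C+A) = 16² + 9.4² + 22.9² + 2·[16·9.4·0.30 + 16·22.9·0.19 + 9.4·22.9·0.05] = 868.77 + 250.998 = 1119.77.
Under uncorrelated errors the observed covariances equal the true-score covariances, so only the own-variance terms attenuate.
True-score variance = [16²·0.63 + 9.4²·0.72 + 22.9²·0.77] + 250.998 = 628.695 + 250.998 = 879.693.
Reliability = 879.693 / 1119.77 = 0.786.

0.786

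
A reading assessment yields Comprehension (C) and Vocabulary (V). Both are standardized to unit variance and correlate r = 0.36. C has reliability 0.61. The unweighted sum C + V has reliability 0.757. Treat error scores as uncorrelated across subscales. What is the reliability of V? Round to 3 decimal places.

Var(C+V) = 2 + 2·0.36 = 2.720.
True-score variance = ρ_C + ρ_V + 2·0.36, so 0.757 = (0.61 + ρ_V + 0.72) / 2.720.
ρ_V = 0.757·2.720 − 0.61 − 0.72 = 0.729.

0.729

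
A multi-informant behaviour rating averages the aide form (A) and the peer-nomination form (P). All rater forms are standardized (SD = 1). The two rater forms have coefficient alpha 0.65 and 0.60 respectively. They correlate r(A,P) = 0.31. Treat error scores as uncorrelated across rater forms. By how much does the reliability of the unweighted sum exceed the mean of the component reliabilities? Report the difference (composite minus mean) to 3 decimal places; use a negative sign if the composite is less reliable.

0.089

Var(sum) = 2 + 0.62 = 2.62; true-score variance = 1.25 + 0.62 = 1.87; composite reliability = 0.7137.
Mean component reliability = 0.6250.
Difference = 0.7137 − 0.6250 = 0.089.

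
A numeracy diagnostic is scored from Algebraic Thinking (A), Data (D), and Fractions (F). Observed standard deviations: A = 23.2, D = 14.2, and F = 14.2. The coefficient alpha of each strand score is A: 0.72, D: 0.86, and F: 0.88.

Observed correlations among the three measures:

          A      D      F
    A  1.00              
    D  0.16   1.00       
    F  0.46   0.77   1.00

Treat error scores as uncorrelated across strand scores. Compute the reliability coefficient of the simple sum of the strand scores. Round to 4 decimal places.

Var(A+D+F) = 23.2² + 14.2² + 14.2² + 2·[23.2·14.2·0.16 + 23.2·14.2·0.46 + 14.2·14.2·0.77] = 941.52 + 719.031 = 1660.55.
Because errors are independent across components, Cov(Tᵢ,Tⱼ) = Cov(Xᵢ,Xⱼ); the off-diagonal part of the true-score variance is the same as above.
True-score variance = [23.2²·0.72 + 14.2²·0.86 + 14.2²·0.88] + 719.031 = 738.386 + 719.031 = 1457.42.
Reliability = 1457.42 / 1660.55 = 0.8777.

0.8777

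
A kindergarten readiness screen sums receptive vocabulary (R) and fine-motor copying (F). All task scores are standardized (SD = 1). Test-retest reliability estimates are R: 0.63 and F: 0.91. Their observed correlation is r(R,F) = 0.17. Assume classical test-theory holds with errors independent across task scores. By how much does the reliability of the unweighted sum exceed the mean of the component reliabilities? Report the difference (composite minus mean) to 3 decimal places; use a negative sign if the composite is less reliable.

0.033

Var(sum) = 2 + 0.34 = 2.34; true-score variance = 1.54 + 0.34 = 1.88; composite reliability = 0.8034.
Mean component reliability = 0.7700.
Difference = 0.8034 − 0.7700 = 0.033.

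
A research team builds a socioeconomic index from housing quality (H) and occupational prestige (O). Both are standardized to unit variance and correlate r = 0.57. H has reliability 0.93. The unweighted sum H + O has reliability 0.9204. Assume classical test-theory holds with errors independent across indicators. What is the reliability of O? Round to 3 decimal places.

0.820

Var(H+O) = 2 + 2·0.57 = 3.140.
True-score variance = ρ_H + ρ_O + 2·0.57, so 0.9204 = (0.93 + ρ_O + 1.14) / 3.140.
ρ_O = 0.9204·3.140 − 0.93 − 1.14 = 0.820.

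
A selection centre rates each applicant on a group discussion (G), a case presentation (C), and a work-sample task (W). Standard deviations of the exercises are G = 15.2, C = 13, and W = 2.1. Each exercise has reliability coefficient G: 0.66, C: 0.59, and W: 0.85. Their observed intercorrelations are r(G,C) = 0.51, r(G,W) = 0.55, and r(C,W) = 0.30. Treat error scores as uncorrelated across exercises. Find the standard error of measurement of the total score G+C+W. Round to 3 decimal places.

Var(total) = 404.45 + 253.044 = 657.494.
True-score variance = 255.945 + 253.044 = 508.989, so reliability = 0.7741.
Error variance = 657.494 − 508.989 = 148.505; SEM = √148.505 = 12.186.

12.186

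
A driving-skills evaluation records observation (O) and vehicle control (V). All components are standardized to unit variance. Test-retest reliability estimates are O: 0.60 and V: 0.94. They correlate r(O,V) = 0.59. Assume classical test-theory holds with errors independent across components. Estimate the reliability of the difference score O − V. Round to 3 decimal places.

Var(O−V) = 1 + 1 − 2·0.59 = 2 − 1.18 = 0.82.
Because errors are independent across components, Cov(Tᵢ,Tⱼ) = Cov(Xᵢ,Xⱼ); the off-diagonal part of the true-score variance is the same as above.
True-score variance = [0.60 + 0.94] − 1.18 = 1.54 − 1.18 = 0.36.
Reliability = 0.36 / 0.82 = 0.439.

0.439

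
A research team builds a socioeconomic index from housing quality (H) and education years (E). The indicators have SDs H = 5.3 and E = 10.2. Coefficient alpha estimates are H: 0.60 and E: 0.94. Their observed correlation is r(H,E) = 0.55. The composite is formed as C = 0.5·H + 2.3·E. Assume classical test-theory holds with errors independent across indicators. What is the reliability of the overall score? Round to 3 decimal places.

Var(C) = 0.5²·5.3² + 2.3²·10.2² + 2·[1.15·5.3·10.2·0.55] = 557.394 + 68.3859 = 625.78.
Because errors are independent across components, Cov(Tᵢ,Tⱼ) = Cov(Xᵢ,Xⱼ); the off-diagonal part of the true-score variance is the same as above.
True-score variance = [0.5²·5.3²·0.60 + 2.3²·10.2²·0.94] + 68.3859 = 521.563 + 68.3859 = 589.949.
Reliability = 589.949 / 625.78 = 0.943.

0.943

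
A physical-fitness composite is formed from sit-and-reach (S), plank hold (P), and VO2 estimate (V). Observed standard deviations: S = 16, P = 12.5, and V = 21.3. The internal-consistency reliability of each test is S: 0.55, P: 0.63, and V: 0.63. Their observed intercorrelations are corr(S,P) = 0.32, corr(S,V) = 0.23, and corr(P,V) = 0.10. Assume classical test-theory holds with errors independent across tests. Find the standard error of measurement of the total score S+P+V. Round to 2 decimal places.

18.46

Var(total) = 865.94 + 338.018 = 1203.96.
True-score variance = 525.062 + 338.018 = 863.08, so reliability = 0.7169.
Error variance = 1203.96 − 863.08 = 340.878; SEM = √340.878 = 18.46.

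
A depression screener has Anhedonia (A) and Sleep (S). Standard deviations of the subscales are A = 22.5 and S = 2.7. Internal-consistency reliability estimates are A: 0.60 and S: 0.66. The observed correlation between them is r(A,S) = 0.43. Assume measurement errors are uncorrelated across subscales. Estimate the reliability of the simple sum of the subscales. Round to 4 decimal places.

0.6377

Var(A+S) = 22.5² + 2.7² + 2·[22.5·2.7·0.43] = 513.54 + 52.245 = 565.785.
Because errors are independent across components, Cov(Tᵢ,Tⱼ) = Cov(Xᵢ,Xⱼ); the off-diagonal part of the true-score variance is the same as above.
True-score variance = [22.5²·0.60 + 2.7²·0.66] + 52.245 = 308.561 + 52.245 = 360.806.
Reliability = 360.806 / 565.785 = 0.6377.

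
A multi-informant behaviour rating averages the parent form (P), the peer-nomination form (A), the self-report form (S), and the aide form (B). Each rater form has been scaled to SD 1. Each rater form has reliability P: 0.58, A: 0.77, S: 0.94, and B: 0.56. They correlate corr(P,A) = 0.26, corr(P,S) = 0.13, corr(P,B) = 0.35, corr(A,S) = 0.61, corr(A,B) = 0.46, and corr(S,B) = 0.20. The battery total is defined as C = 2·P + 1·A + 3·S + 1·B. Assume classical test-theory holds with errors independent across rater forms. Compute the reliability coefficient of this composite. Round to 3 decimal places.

Var(C) = 2² + 1 + 3² + 1 + 2·[2·0.26 + 6·0.13 + 2·0.35 + 3·0.61 + 0.46 + 3·0.20] = 15 + 9.78 = 24.78.
Because errors are independent across components, Cov(Tᵢ,Tⱼ) = Cov(Xᵢ,Xⱼ); the off-diagonal part of the true-score variance is the same as above.
True-score variance = [2²·0.58 + 0.77 + 3²·0.94 + 0.56] + 9.78 = 12.11 + 9.78 = 21.89.
Reliability = 21.89 / 24.78 = 0.883.

0.883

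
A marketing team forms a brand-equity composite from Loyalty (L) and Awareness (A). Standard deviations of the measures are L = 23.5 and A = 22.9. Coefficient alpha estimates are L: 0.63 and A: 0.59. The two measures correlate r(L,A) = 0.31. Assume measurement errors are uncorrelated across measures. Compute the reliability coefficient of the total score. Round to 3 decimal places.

Var(L+A) = 23.5² + 22.9² + 2·[23.5·22.9·0.31] = 1076.66 + 333.653 = 1410.31.
Under uncorrelated errors the observed covariances equal the true-score covariances, so only the own-variance terms attenuate.
True-score variance = [23.5²·0.63 + 22.9²·0.59] + 333.653 = 657.319 + 333.653 = 990.972.
Reliability = 990.972 / 1410.31 = 0.703.

0.703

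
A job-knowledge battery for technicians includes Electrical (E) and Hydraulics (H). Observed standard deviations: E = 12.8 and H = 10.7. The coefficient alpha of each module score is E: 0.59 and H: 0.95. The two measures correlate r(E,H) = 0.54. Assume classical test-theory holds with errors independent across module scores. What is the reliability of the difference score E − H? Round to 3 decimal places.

Var(E−H) = 12.8² + 10.7² − 2·12.8·10.7·0.54 = 278.33 − 147.917 = 130.413.
With uncorrelated errors the cross-covariances are all true-score covariance, so they carry over unchanged; only the diagonal terms shrink to ρᵢσᵢ².
True-score variance = [12.8²·0.59 + 10.7²·0.95] − 147.917 = 205.431 − 147.917 = 57.5143.
Reliability = 57.5143 / 130.413 = 0.441.

0.441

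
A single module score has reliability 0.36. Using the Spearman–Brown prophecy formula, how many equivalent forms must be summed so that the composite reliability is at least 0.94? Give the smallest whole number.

k ≥ ρ*(1−ρ₁)/(ρ₁(1−ρ*)) = 0.94·0.64 / (0.36·0.06) = 27.852.
Smallest integer k = 28.

28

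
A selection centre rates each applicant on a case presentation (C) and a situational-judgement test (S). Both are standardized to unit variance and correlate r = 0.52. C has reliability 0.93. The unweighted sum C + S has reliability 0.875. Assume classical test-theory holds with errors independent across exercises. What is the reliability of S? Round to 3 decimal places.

0.690

Var(C+S) = 2 + 2·0.52 = 3.040.
True-score variance = ρ_C + ρ_S + 2·0.52, so 0.875 = (0.93 + ρ_S + 1.04) / 3.040.
ρ_S = 0.875·3.040 − 0.93 − 1.04 = 0.690.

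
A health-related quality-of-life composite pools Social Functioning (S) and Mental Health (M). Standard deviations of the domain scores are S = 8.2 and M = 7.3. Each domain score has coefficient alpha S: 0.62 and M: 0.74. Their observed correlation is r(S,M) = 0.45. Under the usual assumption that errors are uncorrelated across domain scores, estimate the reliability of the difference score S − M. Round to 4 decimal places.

Var(S−M) = 8.2² + 7.3² − 2·8.2·7.3·0.45 = 120.53 − 53.874 = 66.656.
Under uncorrelated errors the observed covariances equal the true-score covariances, so only the own-variance terms attenuate.
True-score variance = [8.2²·0.62 + 7.3²·0.74] − 53.874 = 81.1234 − 53.874 = 27.2494.
Reliability = 27.2494 / 66.656 = 0.4088.

0.4088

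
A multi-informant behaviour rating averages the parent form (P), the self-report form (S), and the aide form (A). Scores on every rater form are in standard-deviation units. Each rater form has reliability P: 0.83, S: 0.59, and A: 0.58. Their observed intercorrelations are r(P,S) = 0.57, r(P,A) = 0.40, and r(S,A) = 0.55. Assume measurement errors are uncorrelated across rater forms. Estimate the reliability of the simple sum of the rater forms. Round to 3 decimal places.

Var(P+S+A) = 3 + 2·[0.57 + 0.40 + 0.55] = 3 + 3.04 = 6.04.
With uncorrelated errors the cross-covariances are all true-score covariance, so they carry over unchanged; only the diagonal terms shrink to ρᵢσᵢ².
True-score variance = [0.83 + 0.59 + 0.58] + 3.04 = 2 + 3.04 = 5.04.
Reliability = 5.04 / 6.04 = 0.834.

0.834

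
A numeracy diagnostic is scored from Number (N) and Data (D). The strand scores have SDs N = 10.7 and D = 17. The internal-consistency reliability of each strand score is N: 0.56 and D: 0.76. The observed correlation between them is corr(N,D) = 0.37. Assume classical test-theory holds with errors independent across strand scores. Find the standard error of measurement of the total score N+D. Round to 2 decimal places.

Var(total) = 403.49 + 134.606 = 538.096.
True-score variance = 283.754 + 134.606 = 418.36, so reliability = 0.7775.
Error variance = 538.096 − 418.36 = 119.736; SEM = √119.736 = 10.94.

10.94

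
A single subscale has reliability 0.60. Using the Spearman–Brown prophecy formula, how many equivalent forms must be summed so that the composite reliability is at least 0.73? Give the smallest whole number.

k ≥ ρ*(1−ρ₁)/(ρ₁(1−ρ*)) = 0.73·0.40 / (0.60·0.27) = 1.802.
Smallest integer k = 2.

2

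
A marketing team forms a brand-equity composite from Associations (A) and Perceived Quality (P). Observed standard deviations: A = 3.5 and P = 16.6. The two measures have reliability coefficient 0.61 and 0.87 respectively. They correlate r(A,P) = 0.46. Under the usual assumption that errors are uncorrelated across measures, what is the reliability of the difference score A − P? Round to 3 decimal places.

Var(A−P) = 3.5² + 16.6² − 2·3.5·16.6·0.46 = 287.81 − 53.452 = 234.358.
Because errors are independent across components, Cov(Tᵢ,Tⱼ) = Cov(Xᵢ,Xⱼ); the off-diagonal part of the true-score variance is the same as above.
True-score variance = [3.5²·0.61 + 16.6²·0.87] − 53.452 = 247.21 − 53.452 = 193.758.
Reliability = 193.758 / 234.358 = 0.827.

0.827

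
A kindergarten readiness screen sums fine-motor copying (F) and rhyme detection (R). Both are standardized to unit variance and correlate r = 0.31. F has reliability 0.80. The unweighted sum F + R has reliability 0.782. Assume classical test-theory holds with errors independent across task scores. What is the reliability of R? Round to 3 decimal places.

0.629

Var(F+R) = 2 + 2·0.31 = 2.620.
True-score variance = ρ_F + ρ_R + 2·0.31, so 0.782 = (0.80 + ρ_R + 0.62) / 2.620.
ρ_R = 0.782·2.620 − 0.80 − 0.62 = 0.629.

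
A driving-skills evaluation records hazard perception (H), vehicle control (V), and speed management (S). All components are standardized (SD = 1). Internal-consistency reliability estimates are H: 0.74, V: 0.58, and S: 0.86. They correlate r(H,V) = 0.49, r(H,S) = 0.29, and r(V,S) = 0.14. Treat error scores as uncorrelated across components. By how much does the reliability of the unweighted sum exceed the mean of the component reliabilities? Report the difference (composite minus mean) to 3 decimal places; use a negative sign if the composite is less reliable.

Var(sum) = 3 + 1.84 = 4.84; true-score variance = 2.18 + 1.84 = 4.02; composite reliability = 0.8306.
Mean component reliability = 0.7267.
Difference = 0.8306 − 0.7267 = 0.104.

0.104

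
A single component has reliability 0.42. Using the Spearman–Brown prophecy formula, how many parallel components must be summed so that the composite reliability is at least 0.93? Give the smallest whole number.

k ≥ ρ*(1−ρ₁)/(ρ₁(1−ρ*)) = 0.93·0.58 / (0.42·0.07) = 18.347.
Smallest integer k = 19.

19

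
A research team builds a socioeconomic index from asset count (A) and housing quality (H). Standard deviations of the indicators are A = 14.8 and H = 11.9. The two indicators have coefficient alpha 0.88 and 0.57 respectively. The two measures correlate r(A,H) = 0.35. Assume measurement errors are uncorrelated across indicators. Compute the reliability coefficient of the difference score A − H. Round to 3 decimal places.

Var(A−H) = 14.8² + 11.9² − 2·14.8·11.9·0.35 = 360.65 − 123.284 = 237.366.
Under uncorrelated errors the observed covariances equal the true-score covariances, so only the own-variance terms attenuate.
True-score variance = [14.8²·0.88 + 11.9²·0.57] − 123.284 = 273.473 − 123.284 = 150.189.
Reliability = 150.189 / 237.366 = 0.633.

0.633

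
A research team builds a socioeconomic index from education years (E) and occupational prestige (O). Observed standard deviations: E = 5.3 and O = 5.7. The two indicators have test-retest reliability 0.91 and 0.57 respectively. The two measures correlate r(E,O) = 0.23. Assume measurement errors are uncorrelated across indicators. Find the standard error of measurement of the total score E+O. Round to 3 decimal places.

Var(total) = 60.58 + 13.8966 = 74.4766.
True-score variance = 44.0812 + 13.8966 = 57.9778, so reliability = 0.7785.
Error variance = 74.4766 − 57.9778 = 16.4988; SEM = √16.4988 = 4.062.

4.062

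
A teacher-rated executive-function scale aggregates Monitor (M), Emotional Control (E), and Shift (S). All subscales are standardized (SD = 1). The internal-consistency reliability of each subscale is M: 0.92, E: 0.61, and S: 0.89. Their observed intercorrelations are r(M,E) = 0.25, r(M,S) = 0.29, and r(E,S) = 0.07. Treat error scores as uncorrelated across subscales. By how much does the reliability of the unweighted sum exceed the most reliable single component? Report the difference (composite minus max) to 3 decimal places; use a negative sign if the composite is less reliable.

-0.057

Var(sum) = 3 + 1.22 = 4.22; true-score variance = 2.42 + 1.22 = 3.64; composite reliability = 0.8626.
Max component reliability = 0.9200.
Difference = 0.8626 − 0.9200 = -0.057.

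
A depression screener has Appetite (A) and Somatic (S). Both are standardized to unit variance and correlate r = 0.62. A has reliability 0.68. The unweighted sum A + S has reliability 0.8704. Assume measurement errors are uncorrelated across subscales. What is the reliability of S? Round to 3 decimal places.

0.900

Var(A+S) = 2 + 2·0.62 = 3.240.
True-score variance = ρ_A + ρ_S + 2·0.62, so 0.8704 = (0.68 + ρ_S + 1.24) / 3.240.
ρ_S = 0.8704·3.240 − 0.68 − 1.24 = 0.900.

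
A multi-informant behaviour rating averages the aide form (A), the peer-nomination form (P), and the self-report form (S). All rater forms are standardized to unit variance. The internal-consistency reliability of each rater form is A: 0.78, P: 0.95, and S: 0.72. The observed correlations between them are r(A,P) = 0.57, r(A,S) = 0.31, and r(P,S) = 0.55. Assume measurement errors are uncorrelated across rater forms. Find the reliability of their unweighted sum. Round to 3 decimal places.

Var(A+P+S) = 3 + 2·[0.57 + 0.31 + 0.55] = 3 + 2.86 = 5.86.
With uncorrelated errors the cross-covariances are all true-score covariance, so they carry over unchanged; only the diagonal terms shrink to ρᵢσᵢ².
True-score variance = [0.78 + 0.95 + 0.72] + 2.86 = 2.45 + 2.86 = 5.31.
Reliability = 5.31 / 5.86 = 0.906.

0.906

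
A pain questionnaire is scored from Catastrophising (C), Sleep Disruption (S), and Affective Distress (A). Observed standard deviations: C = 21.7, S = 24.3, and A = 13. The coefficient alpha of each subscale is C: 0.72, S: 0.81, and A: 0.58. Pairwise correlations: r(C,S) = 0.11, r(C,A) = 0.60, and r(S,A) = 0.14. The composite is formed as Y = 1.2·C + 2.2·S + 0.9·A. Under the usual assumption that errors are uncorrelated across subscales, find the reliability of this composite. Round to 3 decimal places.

Var(Y) = 1.2²·21.7² + 2.2²·24.3² + 0.9²·13² + 2·[2.64·21.7·24.3·0.11 + 1.08·21.7·13·0.60 + 1.98·24.3·13·0.14] = 3672.94 + 846.998 = 4519.94.
With uncorrelated errors the cross-covariances are all true-score covariance, so they carry over unchanged; only the diagonal terms shrink to ρᵢσᵢ².
True-score variance = [1.2²·21.7²·0.72 + 2.2²·24.3²·0.81 + 0.9²·13²·0.58] + 846.998 = 2882.57 + 846.998 = 3729.57.
Reliability = 3729.57 / 4519.94 = 0.825.

0.825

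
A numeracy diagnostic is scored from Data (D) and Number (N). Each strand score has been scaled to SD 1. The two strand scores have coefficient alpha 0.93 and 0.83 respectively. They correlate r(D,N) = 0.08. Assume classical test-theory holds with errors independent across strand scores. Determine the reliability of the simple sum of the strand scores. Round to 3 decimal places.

0.889

Var(D+N) = 2 + 2·[0.08] = 2 + 0.16 = 2.16.
With uncorrelated errors the cross-covariances are all true-score covariance, so they carry over unchanged; only the diagonal terms shrink to ρᵢσᵢ².
True-score variance = [0.93 + 0.83] + 0.16 = 1.76 + 0.16 = 1.92.
Reliability = 1.92 / 2.16 = 0.889.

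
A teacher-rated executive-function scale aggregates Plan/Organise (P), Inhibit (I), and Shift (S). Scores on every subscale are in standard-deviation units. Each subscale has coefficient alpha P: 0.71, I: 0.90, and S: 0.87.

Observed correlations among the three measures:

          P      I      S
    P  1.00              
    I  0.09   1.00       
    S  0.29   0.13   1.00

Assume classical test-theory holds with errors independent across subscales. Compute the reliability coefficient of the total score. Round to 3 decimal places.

Var(P+I+S) = 3 + 2·[0.09 + 0.29 + 0.13] = 3 + 1.02 = 4.02.
With uncorrelated errors the cross-covariances are all true-score covariance, so they carry over unchanged; only the diagonal terms shrink to ρᵢσᵢ².
True-score variance = [0.71 + 0.90 + 0.87] + 1.02 = 2.48 + 1.02 = 3.5.
Reliability = 3.5 / 4.02 = 0.871.

0.871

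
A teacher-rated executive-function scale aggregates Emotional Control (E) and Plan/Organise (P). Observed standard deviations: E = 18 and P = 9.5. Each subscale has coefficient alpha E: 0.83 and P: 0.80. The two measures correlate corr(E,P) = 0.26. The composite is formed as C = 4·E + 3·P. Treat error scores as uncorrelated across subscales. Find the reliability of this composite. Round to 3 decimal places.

Var(C) = 4²·18² + 3²·9.5² + 2·[12·18·9.5·0.26] = 5996.25 + 1067.04 = 7063.29.
Because errors are independent across components, Cov(Tᵢ,Tⱼ) = Cov(Xᵢ,Xⱼ); the off-diagonal part of the true-score variance is the same as above.
True-score variance = [4²·18²·0.83 + 3²·9.5²·0.80] + 1067.04 = 4952.52 + 1067.04 = 6019.56.
Reliability = 6019.56 / 7063.29 = 0.852.

0.852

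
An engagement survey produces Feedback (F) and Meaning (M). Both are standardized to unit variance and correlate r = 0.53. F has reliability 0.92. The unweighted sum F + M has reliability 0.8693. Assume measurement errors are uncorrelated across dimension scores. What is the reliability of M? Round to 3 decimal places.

0.680

Var(F+M) = 2 + 2·0.53 = 3.060.
True-score variance = ρ_F + ρ_M + 2·0.53, so 0.8693 = (0.92 + ρ_M + 1.06) / 3.060.
ρ_M = 0.8693·3.060 − 0.92 − 1.06 = 0.680.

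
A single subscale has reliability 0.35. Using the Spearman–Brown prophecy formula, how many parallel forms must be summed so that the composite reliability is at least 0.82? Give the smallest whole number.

k ≥ ρ*(1−ρ₁)/(ρ₁(1−ρ*)) = 0.82·0.65 / (0.35·0.18) = 8.460.
Smallest integer k = 9.

9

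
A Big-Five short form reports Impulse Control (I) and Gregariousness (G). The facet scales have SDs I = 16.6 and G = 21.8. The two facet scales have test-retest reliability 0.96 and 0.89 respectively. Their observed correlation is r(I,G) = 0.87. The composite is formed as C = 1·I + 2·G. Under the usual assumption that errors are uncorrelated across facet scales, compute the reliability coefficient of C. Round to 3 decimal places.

Var(C) = 16.6² + 2²·21.8² + 2·[2·16.6·21.8·0.87] = 2176.52 + 1259.34 = 3435.86.
With uncorrelated errors the cross-covariances are all true-score covariance, so they carry over unchanged; only the diagonal terms shrink to ρᵢσᵢ².
True-score variance = [16.6²·0.96 + 2²·21.8²·0.89] + 1259.34 = 1956.39 + 1259.34 = 3215.73.
Reliability = 3215.73 / 3435.86 = 0.936.

0.936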